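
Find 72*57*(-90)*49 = -18098640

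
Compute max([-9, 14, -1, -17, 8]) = 14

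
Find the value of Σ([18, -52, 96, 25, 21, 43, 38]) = 18 + (-52) + 96 + 25 + 21 + 43 + 38
= 189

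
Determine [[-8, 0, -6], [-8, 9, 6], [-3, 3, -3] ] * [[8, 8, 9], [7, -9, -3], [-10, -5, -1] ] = [[-4, -34, -66], [-61, -175, -105], [27, -36, -33]]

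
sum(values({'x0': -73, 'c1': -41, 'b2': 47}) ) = -67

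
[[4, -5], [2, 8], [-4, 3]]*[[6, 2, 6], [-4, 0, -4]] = C[0][0] = (4)*(6) + (-5)*(-4) = 44
C[0][1] = (4)*(2) + (-5)*(0) = 8
C[0][2] = (4)*(6) + (-5)*(-4) = 44
C[1][0] = (2)*(6) + (8)*(-4) = -20
C[1][1] = (2)*(2) + (8)*(0) = 4
C[1][2] = (2)*(6) + (8)*(-4) = -20
... (3 more cells)
= [[44, 8, 44], [-20, 4, -20], [-36, -8, -36]]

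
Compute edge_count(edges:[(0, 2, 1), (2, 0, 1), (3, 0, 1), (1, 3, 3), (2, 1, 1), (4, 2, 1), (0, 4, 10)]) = 7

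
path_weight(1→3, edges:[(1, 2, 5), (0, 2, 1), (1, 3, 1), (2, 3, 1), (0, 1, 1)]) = w(1→3)=1
= 1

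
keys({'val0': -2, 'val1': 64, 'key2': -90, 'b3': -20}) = ['val0', 'val1', 'key2', 'b3']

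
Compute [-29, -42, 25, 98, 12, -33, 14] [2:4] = [25, 98]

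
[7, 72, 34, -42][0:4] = [7, 72, 34, -42]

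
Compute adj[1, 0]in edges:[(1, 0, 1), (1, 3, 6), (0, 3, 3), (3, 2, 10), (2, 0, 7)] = 1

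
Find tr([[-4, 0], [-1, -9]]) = diagonal: (-4) + (-9)
= -13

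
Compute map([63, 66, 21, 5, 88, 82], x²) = (63)²=3969, (66)²=4356, (21)²=441, (5)²=25, (88)²=7744, (82)²=6724
= [3969, 4356, 441, 25, 7744, 6724]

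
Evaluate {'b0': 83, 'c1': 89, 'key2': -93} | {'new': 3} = {'b0': 83, 'c1': 89, 'key2': -93, 'new': 3}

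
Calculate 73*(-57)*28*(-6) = 699048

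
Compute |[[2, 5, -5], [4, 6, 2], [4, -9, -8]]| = 440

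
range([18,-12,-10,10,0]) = 30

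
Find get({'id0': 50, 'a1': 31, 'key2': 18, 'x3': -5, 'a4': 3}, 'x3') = -5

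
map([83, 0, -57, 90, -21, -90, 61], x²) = (83)²=6889, (0)²=0, (-57)²=3249, (90)²=8100, (-21)²=441, (-90)²=8100, (61)²=3721
= [6889, 0, 3249, 8100, 441, 8100, 3721]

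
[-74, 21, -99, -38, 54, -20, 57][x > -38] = [21, 54, -20, 57]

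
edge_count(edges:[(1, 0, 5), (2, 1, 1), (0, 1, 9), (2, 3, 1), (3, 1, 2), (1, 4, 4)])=6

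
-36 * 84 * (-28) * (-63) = -5334336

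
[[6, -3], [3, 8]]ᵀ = [[6, 3], [-3, 8]]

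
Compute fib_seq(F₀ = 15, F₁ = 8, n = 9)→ [15, 8, 23, 31, 54, 85, 139, 224, 363]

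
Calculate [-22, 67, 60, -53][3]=-53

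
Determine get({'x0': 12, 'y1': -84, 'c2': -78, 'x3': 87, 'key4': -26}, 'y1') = -84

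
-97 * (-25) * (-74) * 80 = -14356000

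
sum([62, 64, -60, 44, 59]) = 62 + 64 + (-60) + 44 + 59
= 169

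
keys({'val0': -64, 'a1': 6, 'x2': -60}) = ['val0', 'a1', 'x2']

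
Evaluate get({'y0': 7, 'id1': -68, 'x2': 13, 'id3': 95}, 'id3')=95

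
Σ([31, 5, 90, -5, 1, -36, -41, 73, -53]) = 31 + 5 + 90 + (-5) + 1 + (-36) + (-41) + 73 + (-53)
= 65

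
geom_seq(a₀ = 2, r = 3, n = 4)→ a_0 = 2*3^0 = 2
a_1 = 2*3^1 = 6
a_2 = 2*3^2 = 18
...
= [2, 6, 18, 54]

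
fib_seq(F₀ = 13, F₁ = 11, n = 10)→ F_2 = F_1 + F_0 = 24
F_3 = F_2 + F_1 = 35
F_4 = F_3 + F_2 = 59
...
= [13, 11, 24, 35, 59, 94, 153, 247, 400, 647]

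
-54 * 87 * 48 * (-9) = 2029536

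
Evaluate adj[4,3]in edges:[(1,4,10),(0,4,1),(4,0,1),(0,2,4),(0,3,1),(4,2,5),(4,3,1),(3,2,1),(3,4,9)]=1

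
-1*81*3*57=-13851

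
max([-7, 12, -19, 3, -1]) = 12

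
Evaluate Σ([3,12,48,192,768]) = 3 + 12 + 48 + 192 + 768
= 1023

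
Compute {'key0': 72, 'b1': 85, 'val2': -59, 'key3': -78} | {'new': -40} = {'key0': 72, 'b1': 85, 'val2': -59, 'key3': -78, 'new': -40}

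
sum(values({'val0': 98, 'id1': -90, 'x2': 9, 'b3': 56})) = 73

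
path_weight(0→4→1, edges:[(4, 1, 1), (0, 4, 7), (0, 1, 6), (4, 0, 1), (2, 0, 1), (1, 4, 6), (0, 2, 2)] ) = w(0→4)=7 + w(4→1)=1
= 8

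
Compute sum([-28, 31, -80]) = -77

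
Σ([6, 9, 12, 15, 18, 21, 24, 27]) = 6 + 9 + 12 + 15 + 18 + 21 + 24 + 27
= 132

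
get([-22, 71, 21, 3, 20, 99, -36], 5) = 99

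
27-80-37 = -90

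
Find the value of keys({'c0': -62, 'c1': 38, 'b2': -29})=['c0', 'c1', 'b2']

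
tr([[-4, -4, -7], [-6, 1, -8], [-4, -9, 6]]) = diagonal: (-4) + 1 + 6
= 3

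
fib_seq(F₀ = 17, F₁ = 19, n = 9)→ [17, 19, 36, 55, 91, 146, 237, 383, 620]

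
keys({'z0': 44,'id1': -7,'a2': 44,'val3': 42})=['z0', 'id1', 'a2', 'val3']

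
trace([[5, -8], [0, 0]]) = diagonal: 5 + 0
= 5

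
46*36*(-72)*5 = -596160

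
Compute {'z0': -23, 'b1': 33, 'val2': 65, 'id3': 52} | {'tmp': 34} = {'z0': -23, 'b1': 33, 'val2': 65, 'id3': 52, 'tmp': 34}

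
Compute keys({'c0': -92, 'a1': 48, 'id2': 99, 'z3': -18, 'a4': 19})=['c0', 'a1', 'id2', 'z3', 'a4']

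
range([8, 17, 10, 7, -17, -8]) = 34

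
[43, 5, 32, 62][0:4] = [43, 5, 32, 62]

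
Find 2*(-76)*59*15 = -134520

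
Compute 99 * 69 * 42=286902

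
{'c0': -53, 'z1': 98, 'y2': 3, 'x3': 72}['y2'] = 3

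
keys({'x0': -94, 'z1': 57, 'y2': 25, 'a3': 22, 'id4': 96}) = ['x0', 'z1', 'y2', 'a3', 'id4']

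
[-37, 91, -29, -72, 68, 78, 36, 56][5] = 78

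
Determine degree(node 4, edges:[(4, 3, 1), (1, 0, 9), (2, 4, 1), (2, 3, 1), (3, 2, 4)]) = 2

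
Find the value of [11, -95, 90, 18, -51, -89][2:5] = [90, 18, -51]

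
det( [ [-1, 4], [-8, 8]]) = (-1)*(8) - (4)*(-8)
= 24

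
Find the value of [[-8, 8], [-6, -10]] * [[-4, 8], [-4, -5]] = C[0][0] = (-8)*(-4) + (8)*(-4) = 0
C[0][1] = (-8)*(8) + (8)*(-5) = -104
C[1][0] = (-6)*(-4) + (-10)*(-4) = 64
C[1][1] = (-6)*(8) + (-10)*(-5) = 2
= [[0, -104], [64, 2]]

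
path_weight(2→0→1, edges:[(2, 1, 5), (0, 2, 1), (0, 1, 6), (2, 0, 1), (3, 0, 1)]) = 7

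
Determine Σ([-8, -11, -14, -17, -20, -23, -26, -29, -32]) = (-8) + (-11) + (-14) + (-17) + (-20) + (-23) + (-26) + (-29) + (-32)
= -180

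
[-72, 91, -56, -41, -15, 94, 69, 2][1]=91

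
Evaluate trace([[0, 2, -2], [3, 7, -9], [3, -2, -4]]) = 3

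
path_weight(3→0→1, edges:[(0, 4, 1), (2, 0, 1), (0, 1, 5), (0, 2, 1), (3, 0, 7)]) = w(3→0)=7 + w(0→1)=5
= 12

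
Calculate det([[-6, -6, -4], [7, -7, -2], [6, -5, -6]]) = -400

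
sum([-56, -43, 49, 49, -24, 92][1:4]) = slice → [-43, 49, 49]
(-43) + 49 + 49
= 55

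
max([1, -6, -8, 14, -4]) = 14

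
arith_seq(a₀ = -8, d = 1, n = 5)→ a_0 = -8 + 0*1 = -8
a_1 = -8 + 1*1 = -7
a_2 = -8 + 2*1 = -6
...
= [-8, -7, -6, -5, -4]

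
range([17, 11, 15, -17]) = 34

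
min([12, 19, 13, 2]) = 2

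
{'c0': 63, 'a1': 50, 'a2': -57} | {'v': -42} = {'c0': 63, 'a1': 50, 'a2': -57, 'v': -42}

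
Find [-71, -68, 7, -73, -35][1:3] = [-68, 7]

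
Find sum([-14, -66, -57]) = -137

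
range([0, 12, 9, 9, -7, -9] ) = 21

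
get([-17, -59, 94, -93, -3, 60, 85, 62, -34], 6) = 85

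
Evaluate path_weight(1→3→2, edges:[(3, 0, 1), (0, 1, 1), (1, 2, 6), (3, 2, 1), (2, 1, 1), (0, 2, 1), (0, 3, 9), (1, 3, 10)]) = 11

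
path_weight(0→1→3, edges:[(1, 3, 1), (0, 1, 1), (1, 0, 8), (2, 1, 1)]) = 2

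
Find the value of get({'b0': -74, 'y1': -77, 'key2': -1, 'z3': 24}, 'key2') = -1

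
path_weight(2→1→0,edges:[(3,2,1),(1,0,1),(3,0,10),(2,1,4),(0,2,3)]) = 5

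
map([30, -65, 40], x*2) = [60, -130, 80]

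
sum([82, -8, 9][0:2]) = 74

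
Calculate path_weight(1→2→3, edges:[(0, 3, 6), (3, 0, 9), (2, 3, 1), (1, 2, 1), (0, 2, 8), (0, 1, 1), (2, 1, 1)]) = w(1→2)=1 + w(2→3)=1
= 2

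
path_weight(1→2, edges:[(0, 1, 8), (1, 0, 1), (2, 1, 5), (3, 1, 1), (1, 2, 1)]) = 1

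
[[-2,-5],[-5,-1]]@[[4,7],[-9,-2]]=C[0][0] = (-2)*(4) + (-5)*(-9) = 37
C[0][1] = (-2)*(7) + (-5)*(-2) = -4
C[1][0] = (-5)*(4) + (-1)*(-9) = -11
C[1][1] = (-5)*(7) + (-1)*(-2) = -33
= [[37, -4], [-11, -33]]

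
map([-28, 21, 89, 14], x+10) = -28+10=-18, 21+10=31, 89+10=99, 14+10=24
= [-18, 31, 99, 24]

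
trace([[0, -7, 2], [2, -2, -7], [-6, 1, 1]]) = -1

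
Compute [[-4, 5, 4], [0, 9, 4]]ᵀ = [[-4, 0], [5, 9], [4, 4]]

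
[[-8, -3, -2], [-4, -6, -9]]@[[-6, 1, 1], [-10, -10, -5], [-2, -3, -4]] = [[82, 28, 15], [102, 83, 62]]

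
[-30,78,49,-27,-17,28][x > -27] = keep x where x > -27: -30✗, 78✓, 49✓, -27✗, -17✓, 28✓
= [78, 49, -17, 28]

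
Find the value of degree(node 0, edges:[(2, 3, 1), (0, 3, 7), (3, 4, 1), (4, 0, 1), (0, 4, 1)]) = incident: (0,3), (4,0), (0,4)
= 3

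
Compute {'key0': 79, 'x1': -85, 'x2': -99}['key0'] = 79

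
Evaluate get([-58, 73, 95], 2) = 95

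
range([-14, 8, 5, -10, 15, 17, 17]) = 31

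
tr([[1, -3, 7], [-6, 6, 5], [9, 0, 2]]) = 9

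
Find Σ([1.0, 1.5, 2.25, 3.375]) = 8.125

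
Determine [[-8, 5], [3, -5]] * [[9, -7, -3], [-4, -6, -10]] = C[0][0] = (-8)*(9) + (5)*(-4) = -92
C[0][1] = (-8)*(-7) + (5)*(-6) = 26
C[0][2] = (-8)*(-3) + (5)*(-10) = -26
C[1][0] = (3)*(9) + (-5)*(-4) = 47
C[1][1] = (3)*(-7) + (-5)*(-6) = 9
C[1][2] = (3)*(-3) + (-5)*(-10) = 41
= [[-92, 26, -26], [47, 9, 41]]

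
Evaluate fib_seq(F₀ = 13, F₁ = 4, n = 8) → F_2 = F_1 + F_0 = 17
F_3 = F_2 + F_1 = 21
F_4 = F_3 + F_2 = 38
...
= [13, 4, 17, 21, 38, 59, 97, 156]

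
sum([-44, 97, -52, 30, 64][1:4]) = 75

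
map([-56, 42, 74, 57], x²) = [3136, 1764, 5476, 3249]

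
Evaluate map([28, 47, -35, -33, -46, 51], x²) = [784, 2209, 1225, 1089, 2116, 2601]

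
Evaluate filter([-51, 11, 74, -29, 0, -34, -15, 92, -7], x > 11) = [74, 92]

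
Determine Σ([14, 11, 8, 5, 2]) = 40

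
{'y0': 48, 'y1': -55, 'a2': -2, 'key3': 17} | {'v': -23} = {'y0': 48, 'y1': -55, 'a2': -2, 'key3': 17, 'v': -23}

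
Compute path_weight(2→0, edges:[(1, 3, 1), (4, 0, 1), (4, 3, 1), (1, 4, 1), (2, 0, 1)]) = 1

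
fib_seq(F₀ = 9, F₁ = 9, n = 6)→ F_2 = F_1 + F_0 = 18
F_3 = F_2 + F_1 = 27
F_4 = F_3 + F_2 = 45
...
= [9, 9, 18, 27, 45, 72]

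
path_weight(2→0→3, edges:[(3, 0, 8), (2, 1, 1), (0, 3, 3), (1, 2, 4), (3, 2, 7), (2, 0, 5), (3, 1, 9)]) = 8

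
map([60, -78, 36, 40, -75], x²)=[3600, 6084, 1296, 1600, 5625]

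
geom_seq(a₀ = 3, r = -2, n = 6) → [3, -6, 12, -24, 48, -96]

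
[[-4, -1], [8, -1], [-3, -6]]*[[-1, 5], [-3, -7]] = [[7, -13], [-5, 47], [21, 27]]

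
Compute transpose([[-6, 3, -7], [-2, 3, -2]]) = [[-6, -2], [3, 3], [-7, -2]]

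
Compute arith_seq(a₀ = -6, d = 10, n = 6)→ a_0 = -6 + 0*10 = -6
a_1 = -6 + 1*10 = 4
a_2 = -6 + 2*10 = 14
...
= [-6, 4, 14, 24, 34, 44]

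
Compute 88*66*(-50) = -290400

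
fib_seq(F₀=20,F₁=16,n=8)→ [20, 16, 36, 52, 88, 140, 228, 368]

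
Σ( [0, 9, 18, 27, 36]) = 0 + 9 + 18 + 27 + 36
= 90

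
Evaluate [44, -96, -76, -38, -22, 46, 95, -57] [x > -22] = [44, 46, 95]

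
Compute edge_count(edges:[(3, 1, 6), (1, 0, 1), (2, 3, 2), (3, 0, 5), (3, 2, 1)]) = 5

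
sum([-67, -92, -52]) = -211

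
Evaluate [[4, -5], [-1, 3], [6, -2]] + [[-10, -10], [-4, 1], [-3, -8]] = [[-6, -15], [-5, 4], [3, -10]]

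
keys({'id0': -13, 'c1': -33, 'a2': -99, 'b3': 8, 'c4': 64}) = ['id0', 'c1', 'a2', 'b3', 'c4']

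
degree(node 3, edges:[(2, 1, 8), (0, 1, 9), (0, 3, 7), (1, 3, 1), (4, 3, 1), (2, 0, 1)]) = 3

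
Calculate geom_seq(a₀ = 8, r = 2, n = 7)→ [8, 16, 32, 64, 128, 256, 512]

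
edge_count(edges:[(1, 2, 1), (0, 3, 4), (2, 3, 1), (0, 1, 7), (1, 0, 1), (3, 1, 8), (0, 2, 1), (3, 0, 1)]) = 8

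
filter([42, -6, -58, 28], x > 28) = [42]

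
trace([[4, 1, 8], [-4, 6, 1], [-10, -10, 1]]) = diagonal: 4 + 6 + 1
= 11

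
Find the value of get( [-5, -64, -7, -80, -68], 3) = -80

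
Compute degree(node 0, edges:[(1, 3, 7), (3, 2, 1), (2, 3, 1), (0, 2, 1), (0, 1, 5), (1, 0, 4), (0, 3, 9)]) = incident: (0,2), (0,1), (1,0), (0,3)
= 4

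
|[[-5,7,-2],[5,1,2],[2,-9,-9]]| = 392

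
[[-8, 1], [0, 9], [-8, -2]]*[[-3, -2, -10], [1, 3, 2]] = [[25, 19, 82], [9, 27, 18], [22, 10, 76]]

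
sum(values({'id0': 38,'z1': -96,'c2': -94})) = -152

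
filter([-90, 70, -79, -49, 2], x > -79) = keep x where x > -79: -90✗, 70✓, -79✗, -49✓, 2✓
= [70, -49, 2]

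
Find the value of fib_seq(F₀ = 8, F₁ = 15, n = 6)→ F_2 = F_1 + F_0 = 23
F_3 = F_2 + F_1 = 38
F_4 = F_3 + F_2 = 61
...
= [8, 15, 23, 38, 61, 99]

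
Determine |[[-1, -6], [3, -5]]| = 23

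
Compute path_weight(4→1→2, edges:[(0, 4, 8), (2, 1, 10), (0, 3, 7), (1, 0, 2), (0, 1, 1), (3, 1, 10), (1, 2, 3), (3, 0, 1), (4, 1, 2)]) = 5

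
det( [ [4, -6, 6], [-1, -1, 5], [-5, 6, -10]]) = 64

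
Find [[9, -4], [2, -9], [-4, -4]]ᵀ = [[9, 2, -4], [-4, -9, -4]]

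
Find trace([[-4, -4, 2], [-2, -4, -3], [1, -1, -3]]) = -11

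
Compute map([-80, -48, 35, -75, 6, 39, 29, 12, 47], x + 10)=[-70, -38, 45, -65, 16, 49, 39, 22, 57]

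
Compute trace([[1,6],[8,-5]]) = -4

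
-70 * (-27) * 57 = 107730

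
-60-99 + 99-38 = -98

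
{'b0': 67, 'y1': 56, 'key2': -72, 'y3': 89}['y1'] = 56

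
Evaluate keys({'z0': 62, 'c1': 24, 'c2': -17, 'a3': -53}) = ['z0', 'c1', 'c2', 'a3']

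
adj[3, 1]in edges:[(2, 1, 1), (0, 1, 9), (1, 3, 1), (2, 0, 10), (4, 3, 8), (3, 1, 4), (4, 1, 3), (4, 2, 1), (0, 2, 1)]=4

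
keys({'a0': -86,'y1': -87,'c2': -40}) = ['a0', 'y1', 'c2']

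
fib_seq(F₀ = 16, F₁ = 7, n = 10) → F_2 = F_1 + F_0 = 23
F_3 = F_2 + F_1 = 30
F_4 = F_3 + F_2 = 53
...
= [16, 7, 23, 30, 53, 83, 136, 219, 355, 574]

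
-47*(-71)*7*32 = 747488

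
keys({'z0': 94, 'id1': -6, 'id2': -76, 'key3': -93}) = ['z0', 'id1', 'id2', 'key3']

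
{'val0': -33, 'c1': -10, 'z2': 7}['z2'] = 7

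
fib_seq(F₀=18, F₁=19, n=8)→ F_2 = F_1 + F_0 = 37
F_3 = F_2 + F_1 = 56
F_4 = F_3 + F_2 = 93
...
= [18, 19, 37, 56, 93, 149, 242, 391]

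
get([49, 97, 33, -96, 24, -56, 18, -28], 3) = -96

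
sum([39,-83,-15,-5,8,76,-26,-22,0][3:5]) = slice → [-5, 8]
(-5) + 8
= 3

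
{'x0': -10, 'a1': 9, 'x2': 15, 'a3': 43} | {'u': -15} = {'x0': -10, 'a1': 9, 'x2': 15, 'a3': 43, 'u': -15}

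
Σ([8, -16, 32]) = 24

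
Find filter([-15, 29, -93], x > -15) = [29]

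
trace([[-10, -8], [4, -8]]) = -18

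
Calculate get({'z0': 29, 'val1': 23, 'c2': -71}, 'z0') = 29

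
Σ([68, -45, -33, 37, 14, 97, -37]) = 68 + (-45) + (-33) + 37 + 14 + 97 + (-37)
= 101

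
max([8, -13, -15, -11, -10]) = 8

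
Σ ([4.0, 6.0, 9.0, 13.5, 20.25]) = 4.0 + 6.0 + 9.0 + 13.5 + 20.25
= 52.75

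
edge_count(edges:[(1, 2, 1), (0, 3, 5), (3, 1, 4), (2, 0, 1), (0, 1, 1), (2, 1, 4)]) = 6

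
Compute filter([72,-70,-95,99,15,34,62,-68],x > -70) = keep x where x > -70: 72✓, -70✗, -95✗, 99✓, 15✓, 34✓, 62✓, -68✓
= [72, 99, 15, 34, 62, -68]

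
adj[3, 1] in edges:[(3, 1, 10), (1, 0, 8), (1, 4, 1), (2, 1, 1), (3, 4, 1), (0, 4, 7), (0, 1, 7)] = 10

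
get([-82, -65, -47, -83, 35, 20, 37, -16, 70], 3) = -83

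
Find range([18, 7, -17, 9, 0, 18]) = 35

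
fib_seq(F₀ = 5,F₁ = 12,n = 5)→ F_2 = F_1 + F_0 = 17
F_3 = F_2 + F_1 = 29
F_4 = F_3 + F_2 = 46
= [5, 12, 17, 29, 46]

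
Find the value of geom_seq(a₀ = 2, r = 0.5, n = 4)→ [2.0, 1.0, 0.5, 0.25]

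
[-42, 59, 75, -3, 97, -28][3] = -3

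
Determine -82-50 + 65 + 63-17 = -21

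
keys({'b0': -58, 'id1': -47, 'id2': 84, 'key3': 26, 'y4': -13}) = ['b0', 'id1', 'id2', 'key3', 'y4']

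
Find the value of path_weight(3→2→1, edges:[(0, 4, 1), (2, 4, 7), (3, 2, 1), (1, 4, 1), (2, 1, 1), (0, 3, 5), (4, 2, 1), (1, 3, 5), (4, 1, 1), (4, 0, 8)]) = w(3→2)=1 + w(2→1)=1
= 2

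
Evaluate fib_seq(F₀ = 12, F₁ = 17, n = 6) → [12, 17, 29, 46, 75, 121]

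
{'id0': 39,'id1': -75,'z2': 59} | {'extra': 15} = {'id0': 39, 'id1': -75, 'z2': 59, 'extra': 15}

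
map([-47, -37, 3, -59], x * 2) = -47*2=-94, -37*2=-74, 3*2=6, -59*2=-118
= [-94, -74, 6, -118]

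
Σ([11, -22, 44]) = 33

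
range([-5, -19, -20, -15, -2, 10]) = 30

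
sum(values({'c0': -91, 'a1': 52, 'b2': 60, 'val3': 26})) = 47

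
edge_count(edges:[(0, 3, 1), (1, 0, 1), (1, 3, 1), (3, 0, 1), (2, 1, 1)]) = 5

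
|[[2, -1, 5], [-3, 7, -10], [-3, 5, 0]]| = (1)*(2)*det([[7, -10], [5, 0]]) + (-1)*(-1)*det([[-3, -10], [-3, 0]]) + (1)*(5)*det([[-3, 7], [-3, 5]])
= 100 + -30 + 30
= 100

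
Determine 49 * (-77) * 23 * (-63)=5467077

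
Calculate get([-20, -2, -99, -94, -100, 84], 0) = -20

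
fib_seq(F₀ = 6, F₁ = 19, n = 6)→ F_2 = F_1 + F_0 = 25
F_3 = F_2 + F_1 = 44
F_4 = F_3 + F_2 = 69
...
= [6, 19, 25, 44, 69, 113]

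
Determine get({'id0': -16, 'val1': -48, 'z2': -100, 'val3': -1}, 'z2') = -100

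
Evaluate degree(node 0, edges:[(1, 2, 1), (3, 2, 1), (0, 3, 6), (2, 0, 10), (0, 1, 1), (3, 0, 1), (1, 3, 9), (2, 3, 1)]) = 4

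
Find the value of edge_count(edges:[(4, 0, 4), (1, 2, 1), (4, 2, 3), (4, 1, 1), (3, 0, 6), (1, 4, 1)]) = 6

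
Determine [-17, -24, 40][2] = 40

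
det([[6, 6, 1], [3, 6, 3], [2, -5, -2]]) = (1)*(6)*det([[6, 3], [-5, -2]]) + (-1)*(6)*det([[3, 3], [2, -2]]) + (1)*(1)*det([[3, 6], [2, -5]])
= 18 + 72 + -27
= 63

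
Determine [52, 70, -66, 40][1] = 70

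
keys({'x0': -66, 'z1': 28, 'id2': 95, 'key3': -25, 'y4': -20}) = ['x0', 'z1', 'id2', 'key3', 'y4']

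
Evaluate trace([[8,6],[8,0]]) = diagonal: 8 + 0
= 8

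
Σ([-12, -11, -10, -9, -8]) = -50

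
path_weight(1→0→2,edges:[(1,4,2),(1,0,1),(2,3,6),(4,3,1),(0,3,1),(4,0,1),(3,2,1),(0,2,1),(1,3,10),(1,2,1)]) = 2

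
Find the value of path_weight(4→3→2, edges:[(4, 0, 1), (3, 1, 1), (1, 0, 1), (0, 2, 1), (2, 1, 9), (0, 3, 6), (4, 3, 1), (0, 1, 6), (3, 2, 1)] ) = w(4→3)=1 + w(3→2)=1
= 2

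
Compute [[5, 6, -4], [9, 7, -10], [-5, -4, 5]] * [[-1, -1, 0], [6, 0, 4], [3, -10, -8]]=[[19, 35, 56], [3, 91, 108], [-4, -45, -56]]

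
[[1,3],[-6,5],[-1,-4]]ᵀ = [[1, -6, -1], [3, 5, -4]]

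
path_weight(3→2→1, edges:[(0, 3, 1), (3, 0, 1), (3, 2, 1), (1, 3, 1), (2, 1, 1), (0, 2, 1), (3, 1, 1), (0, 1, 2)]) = 2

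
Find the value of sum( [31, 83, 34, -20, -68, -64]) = -4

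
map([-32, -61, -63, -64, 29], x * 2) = [-64, -122, -126, -128, 58]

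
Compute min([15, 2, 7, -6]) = -6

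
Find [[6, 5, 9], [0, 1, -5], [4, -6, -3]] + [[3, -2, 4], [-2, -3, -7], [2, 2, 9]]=[[9, 3, 13], [-2, -2, -12], [6, -4, 6]]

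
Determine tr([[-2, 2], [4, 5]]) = 3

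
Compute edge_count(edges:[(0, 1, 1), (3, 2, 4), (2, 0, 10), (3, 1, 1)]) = 4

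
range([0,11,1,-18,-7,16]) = 34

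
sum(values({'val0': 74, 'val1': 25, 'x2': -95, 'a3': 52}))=74 + 25 + (-95) + 52
= 56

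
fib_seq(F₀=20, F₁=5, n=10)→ F_2 = F_1 + F_0 = 25
F_3 = F_2 + F_1 = 30
F_4 = F_3 + F_2 = 55
...
= [20, 5, 25, 30, 55, 85, 140, 225, 365, 590]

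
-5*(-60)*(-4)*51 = -61200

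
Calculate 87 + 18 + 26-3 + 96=224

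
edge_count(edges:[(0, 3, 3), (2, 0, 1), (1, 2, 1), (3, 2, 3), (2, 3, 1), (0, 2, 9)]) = 6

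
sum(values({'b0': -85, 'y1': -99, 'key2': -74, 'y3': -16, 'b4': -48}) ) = (-85) + (-99) + (-74) + (-16) + (-48)
= -322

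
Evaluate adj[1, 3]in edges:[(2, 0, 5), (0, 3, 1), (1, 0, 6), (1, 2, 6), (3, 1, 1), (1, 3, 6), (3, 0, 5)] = 6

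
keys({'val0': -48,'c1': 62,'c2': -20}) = ['val0', 'c1', 'c2']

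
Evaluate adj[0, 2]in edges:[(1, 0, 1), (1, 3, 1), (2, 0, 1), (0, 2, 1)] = 1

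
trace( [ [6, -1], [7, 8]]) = 14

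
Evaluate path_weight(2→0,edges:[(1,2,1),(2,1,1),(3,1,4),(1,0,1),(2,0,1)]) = 1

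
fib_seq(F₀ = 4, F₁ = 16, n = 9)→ [4, 16, 20, 36, 56, 92, 148, 240, 388]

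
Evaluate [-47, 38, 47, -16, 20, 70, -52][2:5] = [47, -16, 20]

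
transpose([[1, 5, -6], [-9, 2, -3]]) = [[1, -9], [5, 2], [-6, -3]]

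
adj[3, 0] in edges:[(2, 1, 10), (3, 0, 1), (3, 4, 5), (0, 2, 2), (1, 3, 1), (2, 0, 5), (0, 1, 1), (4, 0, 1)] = 1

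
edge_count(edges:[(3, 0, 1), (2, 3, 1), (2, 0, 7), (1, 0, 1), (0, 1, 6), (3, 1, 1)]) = 6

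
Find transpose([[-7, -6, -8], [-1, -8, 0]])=[[-7, -1], [-6, -8], [-8, 0]]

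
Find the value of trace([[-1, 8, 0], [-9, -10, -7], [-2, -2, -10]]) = diagonal: (-1) + (-10) + (-10)
= -21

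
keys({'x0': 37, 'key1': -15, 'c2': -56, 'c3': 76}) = ['x0', 'key1', 'c2', 'c3']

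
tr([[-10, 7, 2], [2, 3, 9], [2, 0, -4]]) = -11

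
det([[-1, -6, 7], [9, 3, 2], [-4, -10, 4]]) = (1)*(-1)*det([[3, 2], [-10, 4]]) + (-1)*(-6)*det([[9, 2], [-4, 4]]) + (1)*(7)*det([[9, 3], [-4, -10]])
= -32 + 264 + -546
= -314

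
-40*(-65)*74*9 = 1731600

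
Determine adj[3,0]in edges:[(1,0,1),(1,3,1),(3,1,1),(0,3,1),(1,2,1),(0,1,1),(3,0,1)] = 1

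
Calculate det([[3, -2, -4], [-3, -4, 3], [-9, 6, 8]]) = (1)*(3)*det([[-4, 3], [6, 8]]) + (-1)*(-2)*det([[-3, 3], [-9, 8]]) + (1)*(-4)*det([[-3, -4], [-9, 6]])
= -150 + 6 + 216
= 72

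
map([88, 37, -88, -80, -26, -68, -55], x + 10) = 88+10=98, 37+10=47, -88+10=-78, -80+10=-70, -26+10=-16, -68+10=-58, -55+10=-45
= [98, 47, -78, -70, -16, -58, -45]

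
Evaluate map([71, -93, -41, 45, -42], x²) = (71)²=5041, (-93)²=8649, (-41)²=1681, (45)²=2025, (-42)²=1764
= [5041, 8649, 1681, 2025, 1764]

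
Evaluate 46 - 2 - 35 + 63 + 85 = 157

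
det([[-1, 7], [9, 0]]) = (-1)*(0) - (7)*(9)
= -63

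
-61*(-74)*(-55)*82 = -20358140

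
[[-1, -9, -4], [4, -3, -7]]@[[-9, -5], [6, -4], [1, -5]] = [[-49, 61], [-61, 27]]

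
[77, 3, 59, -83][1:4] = [3, 59, -83]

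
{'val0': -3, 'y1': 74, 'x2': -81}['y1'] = 74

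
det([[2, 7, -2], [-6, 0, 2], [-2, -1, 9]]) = 342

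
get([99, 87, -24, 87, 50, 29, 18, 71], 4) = 50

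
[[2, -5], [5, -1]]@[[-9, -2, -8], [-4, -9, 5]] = [[2, 41, -41], [-41, -1, -45]]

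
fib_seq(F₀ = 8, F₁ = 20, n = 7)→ F_2 = F_1 + F_0 = 28
F_3 = F_2 + F_1 = 48
F_4 = F_3 + F_2 = 76
...
= [8, 20, 28, 48, 76, 124, 200]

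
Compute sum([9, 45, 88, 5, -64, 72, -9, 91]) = 237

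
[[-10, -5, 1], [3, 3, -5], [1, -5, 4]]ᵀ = [[-10, 3, 1], [-5, 3, -5], [1, -5, 4]]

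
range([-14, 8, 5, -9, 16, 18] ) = 32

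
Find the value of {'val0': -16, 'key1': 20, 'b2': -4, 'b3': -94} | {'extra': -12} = {'val0': -16, 'key1': 20, 'b2': -4, 'b3': -94, 'extra': -12}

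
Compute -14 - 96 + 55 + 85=30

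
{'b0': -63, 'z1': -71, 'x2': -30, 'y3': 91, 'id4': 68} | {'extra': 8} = {'b0': -63, 'z1': -71, 'x2': -30, 'y3': 91, 'id4': 68, 'extra': 8}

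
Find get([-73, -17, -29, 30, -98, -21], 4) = -98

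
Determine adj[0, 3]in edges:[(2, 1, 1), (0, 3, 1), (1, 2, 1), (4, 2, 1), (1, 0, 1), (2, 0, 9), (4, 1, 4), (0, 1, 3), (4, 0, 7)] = 1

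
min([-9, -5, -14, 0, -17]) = -17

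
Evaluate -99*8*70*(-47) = 2605680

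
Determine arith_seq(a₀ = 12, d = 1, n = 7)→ [12, 13, 14, 15, 16, 17, 18]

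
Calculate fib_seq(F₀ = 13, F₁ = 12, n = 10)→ F_2 = F_1 + F_0 = 25
F_3 = F_2 + F_1 = 37
F_4 = F_3 + F_2 = 62
...
= [13, 12, 25, 37, 62, 99, 161, 260, 421, 681]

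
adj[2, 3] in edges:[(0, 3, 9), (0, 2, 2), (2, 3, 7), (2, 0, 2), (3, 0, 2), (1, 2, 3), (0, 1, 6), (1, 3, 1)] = 7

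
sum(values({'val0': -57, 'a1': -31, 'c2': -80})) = -168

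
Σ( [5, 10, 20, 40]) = 5 + 10 + 20 + 40
= 75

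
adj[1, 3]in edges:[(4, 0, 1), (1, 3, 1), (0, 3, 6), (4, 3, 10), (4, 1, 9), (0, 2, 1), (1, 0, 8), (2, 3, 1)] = 1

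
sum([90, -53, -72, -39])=90 + (-53) + (-72) + (-39)
= -74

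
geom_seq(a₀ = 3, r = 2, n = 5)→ [3, 6, 12, 24, 48]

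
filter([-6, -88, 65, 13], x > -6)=[65, 13]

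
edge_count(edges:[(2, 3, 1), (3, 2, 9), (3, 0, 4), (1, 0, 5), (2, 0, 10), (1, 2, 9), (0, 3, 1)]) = 7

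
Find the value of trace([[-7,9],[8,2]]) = diagonal: (-7) + 2
= -5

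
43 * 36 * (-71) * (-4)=439632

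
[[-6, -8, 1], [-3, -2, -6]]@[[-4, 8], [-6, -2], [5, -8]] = [[77, -40], [-6, 28]]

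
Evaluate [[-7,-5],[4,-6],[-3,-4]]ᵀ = [[-7, 4, -3], [-5, -6, -4]]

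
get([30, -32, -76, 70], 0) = 30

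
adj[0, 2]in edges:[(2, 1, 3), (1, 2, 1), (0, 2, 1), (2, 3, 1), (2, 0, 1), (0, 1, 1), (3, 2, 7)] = 1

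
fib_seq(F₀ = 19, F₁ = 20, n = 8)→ F_2 = F_1 + F_0 = 39
F_3 = F_2 + F_1 = 59
F_4 = F_3 + F_2 = 98
...
= [19, 20, 39, 59, 98, 157, 255, 412]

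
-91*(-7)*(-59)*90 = -3382470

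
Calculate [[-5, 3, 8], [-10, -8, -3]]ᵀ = [[-5, -10], [3, -8], [8, -3]]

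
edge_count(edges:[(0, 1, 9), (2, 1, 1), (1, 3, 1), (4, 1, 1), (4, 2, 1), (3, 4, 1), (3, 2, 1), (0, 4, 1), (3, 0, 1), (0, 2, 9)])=10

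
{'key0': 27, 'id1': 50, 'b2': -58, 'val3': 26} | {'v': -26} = {'key0': 27, 'id1': 50, 'b2': -58, 'val3': 26, 'v': -26}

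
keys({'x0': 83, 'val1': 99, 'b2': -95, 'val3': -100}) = ['x0', 'val1', 'b2', 'val3']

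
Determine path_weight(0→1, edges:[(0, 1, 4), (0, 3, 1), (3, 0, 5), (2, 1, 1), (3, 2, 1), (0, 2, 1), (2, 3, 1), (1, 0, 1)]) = 4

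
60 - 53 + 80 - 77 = 10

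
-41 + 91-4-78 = -32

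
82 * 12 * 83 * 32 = 2613504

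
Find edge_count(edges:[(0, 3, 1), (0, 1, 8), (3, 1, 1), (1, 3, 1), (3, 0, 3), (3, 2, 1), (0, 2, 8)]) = 7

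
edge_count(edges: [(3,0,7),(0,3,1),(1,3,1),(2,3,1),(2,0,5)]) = 5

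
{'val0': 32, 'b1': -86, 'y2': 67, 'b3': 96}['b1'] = -86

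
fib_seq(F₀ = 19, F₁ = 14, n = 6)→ F_2 = F_1 + F_0 = 33
F_3 = F_2 + F_1 = 47
F_4 = F_3 + F_2 = 80
...
= [19, 14, 33, 47, 80, 127]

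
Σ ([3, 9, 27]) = 39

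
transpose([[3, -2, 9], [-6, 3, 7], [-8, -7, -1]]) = [[3, -6, -8], [-2, 3, -7], [9, 7, -1]]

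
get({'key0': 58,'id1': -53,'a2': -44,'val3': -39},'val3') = -39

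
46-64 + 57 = 39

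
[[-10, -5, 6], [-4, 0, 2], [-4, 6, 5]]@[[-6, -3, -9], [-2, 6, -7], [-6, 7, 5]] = [[34, 42, 155], [12, 26, 46], [-18, 83, 19]]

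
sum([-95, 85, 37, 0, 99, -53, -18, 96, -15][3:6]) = 46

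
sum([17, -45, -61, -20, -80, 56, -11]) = -144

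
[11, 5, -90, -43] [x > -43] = [11, 5]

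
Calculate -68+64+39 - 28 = 7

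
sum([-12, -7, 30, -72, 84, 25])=(-12) + (-7) + 30 + (-72) + 84 + 25
= 48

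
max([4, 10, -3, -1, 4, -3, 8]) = 10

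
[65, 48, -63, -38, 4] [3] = -38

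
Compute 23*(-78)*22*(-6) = 236808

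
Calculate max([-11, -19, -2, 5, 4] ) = 5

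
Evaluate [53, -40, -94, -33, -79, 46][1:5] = [-40, -94, -33, -79]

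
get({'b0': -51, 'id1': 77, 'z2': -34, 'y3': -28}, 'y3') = -28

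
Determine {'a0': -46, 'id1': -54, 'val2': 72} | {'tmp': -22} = {'a0': -46, 'id1': -54, 'val2': 72, 'tmp': -22}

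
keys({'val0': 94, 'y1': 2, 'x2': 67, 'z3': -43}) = ['val0', 'y1', 'x2', 'z3']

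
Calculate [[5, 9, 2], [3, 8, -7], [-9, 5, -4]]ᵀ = [[5, 3, -9], [9, 8, 5], [2, -7, -4]]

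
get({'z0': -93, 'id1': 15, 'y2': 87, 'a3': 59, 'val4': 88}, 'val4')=88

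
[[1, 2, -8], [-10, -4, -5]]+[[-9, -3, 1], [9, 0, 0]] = [[-8, -1, -7], [-1, -4, -5]]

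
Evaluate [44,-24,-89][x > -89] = [44, -24]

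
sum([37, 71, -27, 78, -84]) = 37 + 71 + (-27) + 78 + (-84)
= 75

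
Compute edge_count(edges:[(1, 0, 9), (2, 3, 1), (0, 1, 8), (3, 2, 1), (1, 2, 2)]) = 5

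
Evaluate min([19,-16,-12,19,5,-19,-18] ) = -19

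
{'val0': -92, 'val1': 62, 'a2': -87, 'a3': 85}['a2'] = -87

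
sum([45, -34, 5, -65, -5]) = 45 + (-34) + 5 + (-65) + (-5)
= -54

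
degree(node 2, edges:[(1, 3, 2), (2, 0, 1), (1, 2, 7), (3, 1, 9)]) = 2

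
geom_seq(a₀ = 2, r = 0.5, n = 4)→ a_0 = 2*0.5^0 = 2.0
a_1 = 2*0.5^1 = 1.0
a_2 = 2*0.5^2 = 0.5
...
= [2.0, 1.0, 0.5, 0.25]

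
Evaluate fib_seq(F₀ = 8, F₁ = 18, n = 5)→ [8, 18, 26, 44, 70]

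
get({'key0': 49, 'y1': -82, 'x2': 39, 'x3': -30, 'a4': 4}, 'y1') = -82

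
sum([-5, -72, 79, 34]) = 36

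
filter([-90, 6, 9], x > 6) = keep x where x > 6: -90✗, 6✗, 9✓
= [9]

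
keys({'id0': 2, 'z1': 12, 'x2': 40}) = ['id0', 'z1', 'x2']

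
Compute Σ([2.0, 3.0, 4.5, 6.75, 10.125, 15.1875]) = 2.0 + 3.0 + 4.5 + 6.75 + 10.125 + 15.1875
= 41.5625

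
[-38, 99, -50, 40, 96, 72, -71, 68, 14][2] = -50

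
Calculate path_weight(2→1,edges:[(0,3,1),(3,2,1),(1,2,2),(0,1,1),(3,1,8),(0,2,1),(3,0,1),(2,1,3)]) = 3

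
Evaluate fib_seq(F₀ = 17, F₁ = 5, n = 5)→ F_2 = F_1 + F_0 = 22
F_3 = F_2 + F_1 = 27
F_4 = F_3 + F_2 = 49
= [17, 5, 22, 27, 49]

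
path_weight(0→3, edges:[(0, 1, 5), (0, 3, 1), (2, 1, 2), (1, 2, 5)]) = w(0→3)=1
= 1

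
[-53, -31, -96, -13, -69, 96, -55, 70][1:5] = [-31, -96, -13, -69]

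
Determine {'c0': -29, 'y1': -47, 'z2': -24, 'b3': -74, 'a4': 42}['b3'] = -74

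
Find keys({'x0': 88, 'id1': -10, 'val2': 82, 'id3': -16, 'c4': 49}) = ['x0', 'id1', 'val2', 'id3', 'c4']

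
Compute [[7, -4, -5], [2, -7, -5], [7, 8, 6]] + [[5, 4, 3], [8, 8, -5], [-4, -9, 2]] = [[12, 0, -2], [10, 1, -10], [3, -1, 8]]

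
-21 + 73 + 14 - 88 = -22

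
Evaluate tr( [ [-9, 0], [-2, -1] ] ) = diagonal: (-9) + (-1)
= -10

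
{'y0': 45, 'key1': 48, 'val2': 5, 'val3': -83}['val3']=-83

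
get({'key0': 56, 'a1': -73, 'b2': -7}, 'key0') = 56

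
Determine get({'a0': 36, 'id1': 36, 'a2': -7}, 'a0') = 36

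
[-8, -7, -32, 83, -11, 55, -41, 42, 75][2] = -32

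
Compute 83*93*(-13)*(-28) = 2809716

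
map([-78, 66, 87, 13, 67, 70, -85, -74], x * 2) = -78*2=-156, 66*2=132, 87*2=174, 13*2=26, 67*2=134, 70*2=140, -85*2=-170, -74*2=-148
= [-156, 132, 174, 26, 134, 140, -170, -148]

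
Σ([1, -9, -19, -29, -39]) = -95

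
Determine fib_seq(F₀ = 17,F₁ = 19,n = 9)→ F_2 = F_1 + F_0 = 36
F_3 = F_2 + F_1 = 55
F_4 = F_3 + F_2 = 91
...
= [17, 19, 36, 55, 91, 146, 237, 383, 620]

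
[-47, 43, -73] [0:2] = [-47, 43]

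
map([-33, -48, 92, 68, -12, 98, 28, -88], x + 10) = -33+10=-23, -48+10=-38, 92+10=102, 68+10=78, -12+10=-2, 98+10=108, 28+10=38, -88+10=-78
= [-23, -38, 102, 78, -2, 108, 38, -78]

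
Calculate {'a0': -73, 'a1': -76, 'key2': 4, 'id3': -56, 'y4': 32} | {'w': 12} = {'a0': -73, 'a1': -76, 'key2': 4, 'id3': -56, 'y4': 32, 'w': 12}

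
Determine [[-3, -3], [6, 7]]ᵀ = [[-3, 6], [-3, 7]]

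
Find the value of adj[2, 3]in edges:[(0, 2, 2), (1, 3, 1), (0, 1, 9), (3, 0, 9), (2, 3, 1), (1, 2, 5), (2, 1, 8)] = 1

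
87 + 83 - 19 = 151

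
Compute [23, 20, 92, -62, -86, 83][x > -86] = [23, 20, 92, -62, 83]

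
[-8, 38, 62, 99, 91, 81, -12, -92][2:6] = [62, 99, 91, 81]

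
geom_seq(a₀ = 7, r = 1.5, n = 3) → a_0 = 7*1.5^0 = 7.0
a_1 = 7*1.5^1 = 10.5
a_2 = 7*1.5^2 = 15.75
= [7.0, 10.5, 15.75]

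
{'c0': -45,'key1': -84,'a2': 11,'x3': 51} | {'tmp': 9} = {'c0': -45, 'key1': -84, 'a2': 11, 'x3': 51, 'tmp': 9}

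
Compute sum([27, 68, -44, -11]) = 27 + 68 + (-44) + (-11)
= 40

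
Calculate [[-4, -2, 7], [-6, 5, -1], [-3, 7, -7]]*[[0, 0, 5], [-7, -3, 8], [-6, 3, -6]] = [[-28, 27, -78], [-29, -18, 16], [-7, -42, 83]]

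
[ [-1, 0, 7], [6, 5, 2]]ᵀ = [[-1, 6], [0, 5], [7, 2]]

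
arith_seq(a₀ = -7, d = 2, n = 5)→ [-7, -5, -3, -1, 1]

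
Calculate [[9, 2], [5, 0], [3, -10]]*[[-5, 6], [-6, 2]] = [[-57, 58], [-25, 30], [45, -2]]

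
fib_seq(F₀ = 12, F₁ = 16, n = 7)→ [12, 16, 28, 44, 72, 116, 188]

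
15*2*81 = 2430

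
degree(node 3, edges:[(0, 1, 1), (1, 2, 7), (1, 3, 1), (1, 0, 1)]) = 1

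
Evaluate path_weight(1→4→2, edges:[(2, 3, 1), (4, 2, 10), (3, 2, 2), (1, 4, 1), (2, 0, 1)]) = w(1→4)=1 + w(4→2)=10
= 11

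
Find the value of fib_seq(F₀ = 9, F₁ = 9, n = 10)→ [9, 9, 18, 27, 45, 72, 117, 189, 306, 495]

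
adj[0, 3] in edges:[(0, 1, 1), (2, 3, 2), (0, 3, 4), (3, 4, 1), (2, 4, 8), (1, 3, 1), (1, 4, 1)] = 4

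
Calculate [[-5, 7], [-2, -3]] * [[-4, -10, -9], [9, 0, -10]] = C[0][0] = (-5)*(-4) + (7)*(9) = 83
C[0][1] = (-5)*(-10) + (7)*(0) = 50
C[0][2] = (-5)*(-9) + (7)*(-10) = -25
C[1][0] = (-2)*(-4) + (-3)*(9) = -19
C[1][1] = (-2)*(-10) + (-3)*(0) = 20
C[1][2] = (-2)*(-9) + (-3)*(-10) = 48
= [[83, 50, -25], [-19, 20, 48]]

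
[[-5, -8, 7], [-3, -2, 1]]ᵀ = [[-5, -3], [-8, -2], [7, 1]]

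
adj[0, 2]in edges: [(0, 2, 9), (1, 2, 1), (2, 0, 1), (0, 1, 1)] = 9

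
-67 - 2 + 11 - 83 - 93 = -234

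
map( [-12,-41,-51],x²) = (-12)²=144, (-41)²=1681, (-51)²=2601
= [144, 1681, 2601]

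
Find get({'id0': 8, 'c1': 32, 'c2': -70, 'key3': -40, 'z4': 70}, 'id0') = 8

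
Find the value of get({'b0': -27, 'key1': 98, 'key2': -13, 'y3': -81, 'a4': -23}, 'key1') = 98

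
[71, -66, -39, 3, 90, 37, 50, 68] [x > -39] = [71, 3, 90, 37, 50, 68]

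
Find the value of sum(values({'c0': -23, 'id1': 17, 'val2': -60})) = (-23) + 17 + (-60)
= -66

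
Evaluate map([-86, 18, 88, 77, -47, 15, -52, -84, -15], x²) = [7396, 324, 7744, 5929, 2209, 225, 2704, 7056, 225]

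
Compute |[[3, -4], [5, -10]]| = (3)*(-10) - (-4)*(5)
= -10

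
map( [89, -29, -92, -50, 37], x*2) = [178, -58, -184, -100, 74]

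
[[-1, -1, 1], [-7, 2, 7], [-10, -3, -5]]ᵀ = [[-1, -7, -10], [-1, 2, -3], [1, 7, -5]]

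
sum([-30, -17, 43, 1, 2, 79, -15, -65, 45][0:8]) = -2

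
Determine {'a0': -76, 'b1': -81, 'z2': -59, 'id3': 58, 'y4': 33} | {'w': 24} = {'a0': -76, 'b1': -81, 'z2': -59, 'id3': 58, 'y4': 33, 'w': 24}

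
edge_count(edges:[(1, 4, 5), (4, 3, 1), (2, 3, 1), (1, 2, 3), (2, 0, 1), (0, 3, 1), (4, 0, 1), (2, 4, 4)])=8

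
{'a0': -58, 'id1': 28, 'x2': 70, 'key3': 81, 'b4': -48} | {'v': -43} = {'a0': -58, 'id1': 28, 'x2': 70, 'key3': 81, 'b4': -48, 'v': -43}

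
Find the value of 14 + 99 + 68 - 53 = 128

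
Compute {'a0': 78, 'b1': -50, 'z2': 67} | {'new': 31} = {'a0': 78, 'b1': -50, 'z2': 67, 'new': 31}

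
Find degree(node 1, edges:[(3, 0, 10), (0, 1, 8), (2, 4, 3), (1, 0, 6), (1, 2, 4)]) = incident: (0,1), (1,0), (1,2)
= 3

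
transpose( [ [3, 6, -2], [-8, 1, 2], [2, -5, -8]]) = [[3, -8, 2], [6, 1, -5], [-2, 2, -8]]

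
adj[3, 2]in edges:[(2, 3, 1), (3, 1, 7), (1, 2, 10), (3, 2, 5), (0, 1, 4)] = 5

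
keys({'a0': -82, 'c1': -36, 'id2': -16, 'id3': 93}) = ['a0', 'c1', 'id2', 'id3']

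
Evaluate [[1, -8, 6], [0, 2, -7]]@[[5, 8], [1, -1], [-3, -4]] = [[-21, -8], [23, 26]]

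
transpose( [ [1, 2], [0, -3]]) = [[1, 0], [2, -3]]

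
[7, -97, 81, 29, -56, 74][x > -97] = keep x where x > -97: 7✓, -97✗, 81✓, 29✓, -56✓, 74✓
= [7, 81, 29, -56, 74]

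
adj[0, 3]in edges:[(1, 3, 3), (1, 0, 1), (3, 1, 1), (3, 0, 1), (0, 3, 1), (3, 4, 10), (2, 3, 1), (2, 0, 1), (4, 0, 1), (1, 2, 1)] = 1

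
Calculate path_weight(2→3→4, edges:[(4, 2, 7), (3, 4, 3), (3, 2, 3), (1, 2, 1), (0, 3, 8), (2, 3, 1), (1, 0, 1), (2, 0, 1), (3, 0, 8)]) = 4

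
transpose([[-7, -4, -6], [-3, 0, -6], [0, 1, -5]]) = [[-7, -3, 0], [-4, 0, 1], [-6, -6, -5]]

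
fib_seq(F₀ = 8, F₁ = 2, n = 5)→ F_2 = F_1 + F_0 = 10
F_3 = F_2 + F_1 = 12
F_4 = F_3 + F_2 = 22
= [8, 2, 10, 12, 22]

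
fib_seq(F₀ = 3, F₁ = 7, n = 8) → F_2 = F_1 + F_0 = 10
F_3 = F_2 + F_1 = 17
F_4 = F_3 + F_2 = 27
...
= [3, 7, 10, 17, 27, 44, 71, 115]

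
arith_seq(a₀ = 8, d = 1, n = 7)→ [8, 9, 10, 11, 12, 13, 14]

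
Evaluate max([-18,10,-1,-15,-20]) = 10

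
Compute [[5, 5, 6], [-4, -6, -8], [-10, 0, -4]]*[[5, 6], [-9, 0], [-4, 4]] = [[-44, 54], [66, -56], [-34, -76]]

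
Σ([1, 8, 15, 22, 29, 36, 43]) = 154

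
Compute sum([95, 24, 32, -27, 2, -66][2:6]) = -59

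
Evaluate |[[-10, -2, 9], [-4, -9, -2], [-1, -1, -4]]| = (1)*(-10)*det([[-9, -2], [-1, -4]]) + (-1)*(-2)*det([[-4, -2], [-1, -4]]) + (1)*(9)*det([[-4, -9], [-1, -1]])
= -340 + 28 + -45
= -357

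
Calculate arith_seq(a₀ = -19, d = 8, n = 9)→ [-19, -11, -3, 5, 13, 21, 29, 37, 45]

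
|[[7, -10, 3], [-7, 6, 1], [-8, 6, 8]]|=(1)*(7)*det([[6, 1], [6, 8]]) + (-1)*(-10)*det([[-7, 1], [-8, 8]]) + (1)*(3)*det([[-7, 6], [-8, 6]])
= 294 + -480 + 18
= -168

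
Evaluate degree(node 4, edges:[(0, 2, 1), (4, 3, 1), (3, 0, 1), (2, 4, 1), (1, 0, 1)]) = 2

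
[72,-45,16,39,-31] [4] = -31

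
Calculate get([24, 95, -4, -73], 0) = 24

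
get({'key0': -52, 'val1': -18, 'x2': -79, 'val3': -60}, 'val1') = -18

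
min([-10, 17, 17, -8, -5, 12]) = -10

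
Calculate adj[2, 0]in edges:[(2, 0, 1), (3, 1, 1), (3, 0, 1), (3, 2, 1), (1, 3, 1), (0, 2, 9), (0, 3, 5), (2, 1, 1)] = 1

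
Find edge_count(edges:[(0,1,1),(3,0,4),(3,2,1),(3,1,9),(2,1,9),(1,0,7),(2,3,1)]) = 7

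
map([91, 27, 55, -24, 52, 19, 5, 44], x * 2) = [182, 54, 110, -48, 104, 38, 10, 88]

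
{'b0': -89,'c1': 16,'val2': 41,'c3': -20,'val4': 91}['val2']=41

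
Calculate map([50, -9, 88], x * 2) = 50*2=100, -9*2=-18, 88*2=176
= [100, -18, 176]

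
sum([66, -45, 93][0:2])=slice → [66, -45]
66 + (-45)
= 21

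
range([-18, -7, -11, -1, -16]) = 17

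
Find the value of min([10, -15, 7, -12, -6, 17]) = -15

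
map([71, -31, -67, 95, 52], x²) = (71)²=5041, (-31)²=961, (-67)²=4489, (95)²=9025, (52)²=2704
= [5041, 961, 4489, 9025, 2704]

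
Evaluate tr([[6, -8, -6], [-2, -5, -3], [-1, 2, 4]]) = 5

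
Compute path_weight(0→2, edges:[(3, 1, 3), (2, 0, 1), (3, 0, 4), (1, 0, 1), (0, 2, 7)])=7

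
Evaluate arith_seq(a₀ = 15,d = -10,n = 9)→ [15, 5, -5, -15, -25, -35, -45, -55, -65]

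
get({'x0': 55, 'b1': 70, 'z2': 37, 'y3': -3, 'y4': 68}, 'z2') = 37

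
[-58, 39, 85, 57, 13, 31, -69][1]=39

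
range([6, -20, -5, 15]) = 35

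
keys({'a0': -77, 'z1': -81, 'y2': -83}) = ['a0', 'z1', 'y2']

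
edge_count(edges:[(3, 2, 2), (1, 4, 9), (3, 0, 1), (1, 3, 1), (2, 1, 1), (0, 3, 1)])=6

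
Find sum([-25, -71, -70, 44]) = (-25) + (-71) + (-70) + 44
= -122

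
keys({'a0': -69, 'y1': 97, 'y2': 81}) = ['a0', 'y1', 'y2']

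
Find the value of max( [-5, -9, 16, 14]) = 16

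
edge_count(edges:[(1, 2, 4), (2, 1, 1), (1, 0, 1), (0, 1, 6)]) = 4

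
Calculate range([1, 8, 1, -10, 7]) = 18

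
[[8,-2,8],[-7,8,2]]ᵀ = [[8, -7], [-2, 8], [8, 2]]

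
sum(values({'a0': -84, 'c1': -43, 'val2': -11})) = -138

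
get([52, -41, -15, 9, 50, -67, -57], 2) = -15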